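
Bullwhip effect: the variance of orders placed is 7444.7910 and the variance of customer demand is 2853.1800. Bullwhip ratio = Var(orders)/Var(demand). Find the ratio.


BW = 7444.7910 / 2853.1800 = 2.6093

2.6093


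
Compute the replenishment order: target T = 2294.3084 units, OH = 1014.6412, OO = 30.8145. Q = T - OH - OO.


Inventory position = OH + OO = 1014.6412 + 30.8145 = 1045.4557
Q = 2294.3084 - 1045.4557 = 1248.8527

1248.8527 units


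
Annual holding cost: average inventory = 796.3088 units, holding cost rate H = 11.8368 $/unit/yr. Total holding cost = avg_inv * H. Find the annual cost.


Cost = 796.3088 * 11.8368 = 9425.7480

9425.7480 $/yr


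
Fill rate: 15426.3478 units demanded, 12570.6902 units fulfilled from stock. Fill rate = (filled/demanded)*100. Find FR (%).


FR = 12570.6902 / 15426.3478 * 100 = 81.4884

81.4884%


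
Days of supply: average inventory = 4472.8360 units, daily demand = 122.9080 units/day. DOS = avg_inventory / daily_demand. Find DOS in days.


DOS = 4472.8360 / 122.9080 = 36.3917

36.3917 days


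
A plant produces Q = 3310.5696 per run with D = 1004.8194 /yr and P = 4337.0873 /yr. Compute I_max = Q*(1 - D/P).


D/P = 0.2317
1 - D/P = 0.7683
I_max = 3310.5696 * 0.7683 = 2543.5745

2543.5745 units


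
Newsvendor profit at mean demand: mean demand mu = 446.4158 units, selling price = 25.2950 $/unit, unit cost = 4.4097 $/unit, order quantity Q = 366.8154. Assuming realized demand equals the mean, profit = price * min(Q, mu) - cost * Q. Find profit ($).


Sales at mu = min(366.8154, 446.4158) = 366.8154
Revenue = 25.2950 * 366.8154 = 9278.5955
Total cost = 4.4097 * 366.8154 = 1617.5459
Profit = 9278.5955 - 1617.5459 = 7661.0497

7661.0497 $


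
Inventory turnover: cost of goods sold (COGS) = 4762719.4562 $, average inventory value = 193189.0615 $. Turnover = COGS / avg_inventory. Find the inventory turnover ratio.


Turnover = 4762719.4562 / 193189.0615 = 24.6532

24.6532


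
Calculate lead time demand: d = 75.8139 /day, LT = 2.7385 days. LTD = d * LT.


LTD = 75.8139 * 2.7385 = 207.6164

207.6164 units


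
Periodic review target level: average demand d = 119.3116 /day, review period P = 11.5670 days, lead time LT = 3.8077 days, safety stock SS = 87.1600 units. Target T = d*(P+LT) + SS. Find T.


P + LT = 15.3747
d*(P+LT) = 119.3116 * 15.3747 = 1834.3801
T = 1834.3801 + 87.1600 = 1921.5401

1921.5401 units


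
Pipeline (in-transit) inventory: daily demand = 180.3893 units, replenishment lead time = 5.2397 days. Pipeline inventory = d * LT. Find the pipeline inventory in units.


Pipeline = 180.3893 * 5.2397 = 945.1858

945.1858 units


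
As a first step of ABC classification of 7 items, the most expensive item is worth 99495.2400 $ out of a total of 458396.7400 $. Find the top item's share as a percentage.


Top item = 99495.2400
Total = 458396.7400
Percentage = 99495.2400 / 458396.7400 * 100 = 21.7050

21.7050%


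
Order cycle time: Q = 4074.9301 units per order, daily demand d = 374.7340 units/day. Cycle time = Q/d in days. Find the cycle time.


Cycle = 4074.9301 / 374.7340 = 10.8742

10.8742 days


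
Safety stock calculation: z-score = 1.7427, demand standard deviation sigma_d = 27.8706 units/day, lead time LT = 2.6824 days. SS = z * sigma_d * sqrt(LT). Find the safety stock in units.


sqrt(LT) = sqrt(2.6824) = 1.6378
SS = 1.7427 * 27.8706 * 1.6378 = 79.5483

79.5483 units


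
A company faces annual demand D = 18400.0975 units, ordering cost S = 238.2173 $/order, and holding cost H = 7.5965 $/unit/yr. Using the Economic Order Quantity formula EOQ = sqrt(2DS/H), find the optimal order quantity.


2*D*S = 2 * 18400.0975 * 238.2173 = 8766443.0924
2*D*S/H = 1154010.8066
EOQ = sqrt(1154010.8066) = 1074.2490

1074.2490 units


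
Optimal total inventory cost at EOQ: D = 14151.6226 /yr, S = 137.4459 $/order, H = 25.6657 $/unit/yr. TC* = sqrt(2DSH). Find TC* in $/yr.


2*D*S*H = 99843808.0826
TC* = sqrt(99843808.0826) = 9992.1874

9992.1874 $/yr


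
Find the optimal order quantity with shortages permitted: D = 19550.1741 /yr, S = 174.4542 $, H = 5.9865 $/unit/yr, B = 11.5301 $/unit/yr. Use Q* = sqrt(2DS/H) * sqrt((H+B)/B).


sqrt(2DS/H) = 1067.4426
sqrt((H+B)/B) = 1.2326
Q* = 1067.4426 * 1.2326 = 1315.6880

1315.6880 units


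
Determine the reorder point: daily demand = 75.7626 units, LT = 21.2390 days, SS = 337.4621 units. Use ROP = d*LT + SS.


d*LT = 75.7626 * 21.2390 = 1609.1219
ROP = 1609.1219 + 337.4621 = 1946.5840

1946.5840 units


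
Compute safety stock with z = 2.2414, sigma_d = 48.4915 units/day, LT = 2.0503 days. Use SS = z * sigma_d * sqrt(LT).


sqrt(LT) = sqrt(2.0503) = 1.4319
SS = 2.2414 * 48.4915 * 1.4319 = 155.6301

155.6301 units


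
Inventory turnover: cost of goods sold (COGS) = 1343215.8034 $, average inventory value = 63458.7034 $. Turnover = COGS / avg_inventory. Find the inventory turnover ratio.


Turnover = 1343215.8034 / 63458.7034 = 21.1668

21.1668


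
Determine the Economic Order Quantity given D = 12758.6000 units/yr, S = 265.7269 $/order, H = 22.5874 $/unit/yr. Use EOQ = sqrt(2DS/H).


2*D*S = 2 * 12758.6000 * 265.7269 = 6780606.4527
2*D*S/H = 300194.1991
EOQ = sqrt(300194.1991) = 547.8998

547.8998 units


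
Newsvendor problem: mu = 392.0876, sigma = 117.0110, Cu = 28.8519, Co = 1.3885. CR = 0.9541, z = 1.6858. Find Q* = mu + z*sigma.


CR = Cu/(Cu+Co) = 28.8519/(28.8519+1.3885) = 0.9541
z = 1.6858
Q* = 392.0876 + 1.6858 * 117.0110 = 589.3447

589.3447 units


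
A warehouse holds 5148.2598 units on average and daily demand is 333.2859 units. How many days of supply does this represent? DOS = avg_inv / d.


DOS = 5148.2598 / 333.2859 = 15.4470

15.4470 days


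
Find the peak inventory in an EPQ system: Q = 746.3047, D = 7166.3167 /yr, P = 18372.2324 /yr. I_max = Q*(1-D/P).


D/P = 0.3901
1 - D/P = 0.6099
I_max = 746.3047 * 0.6099 = 455.1993

455.1993 units


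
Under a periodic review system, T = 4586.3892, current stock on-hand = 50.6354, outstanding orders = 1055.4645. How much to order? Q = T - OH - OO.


Inventory position = OH + OO = 50.6354 + 1055.4645 = 1106.0999
Q = 4586.3892 - 1106.0999 = 3480.2893

3480.2893 units


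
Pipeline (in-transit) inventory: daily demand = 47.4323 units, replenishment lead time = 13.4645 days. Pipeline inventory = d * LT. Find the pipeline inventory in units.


Pipeline = 47.4323 * 13.4645 = 638.6522

638.6522 units


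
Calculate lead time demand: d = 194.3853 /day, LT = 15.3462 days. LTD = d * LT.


LTD = 194.3853 * 15.3462 = 2983.0757

2983.0757 units


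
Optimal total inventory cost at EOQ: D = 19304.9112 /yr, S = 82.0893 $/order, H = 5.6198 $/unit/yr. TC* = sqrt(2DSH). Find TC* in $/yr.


2*D*S*H = 17811693.6213
TC* = sqrt(17811693.6213) = 4220.3902

4220.3902 $/yr


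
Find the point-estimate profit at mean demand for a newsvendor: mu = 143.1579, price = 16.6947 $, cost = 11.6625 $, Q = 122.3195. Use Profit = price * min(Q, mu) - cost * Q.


Sales at mu = min(122.3195, 143.1579) = 122.3195
Revenue = 16.6947 * 122.3195 = 2042.0874
Total cost = 11.6625 * 122.3195 = 1426.5512
Profit = 2042.0874 - 1426.5512 = 615.5362

615.5362 $


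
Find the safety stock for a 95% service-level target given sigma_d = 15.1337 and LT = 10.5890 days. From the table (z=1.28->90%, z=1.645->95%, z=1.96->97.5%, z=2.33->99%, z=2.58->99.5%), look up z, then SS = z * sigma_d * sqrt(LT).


From the table, SL = 95% corresponds to z = 1.645
sqrt(LT) = sqrt(10.5890) = 3.2541
SS = 1.645 * 15.1337 * 3.2541 = 81.0100

81.0100 units


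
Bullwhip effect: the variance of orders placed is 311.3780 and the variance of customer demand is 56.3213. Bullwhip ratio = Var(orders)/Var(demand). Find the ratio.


BW = 311.3780 / 56.3213 = 5.5286

5.5286


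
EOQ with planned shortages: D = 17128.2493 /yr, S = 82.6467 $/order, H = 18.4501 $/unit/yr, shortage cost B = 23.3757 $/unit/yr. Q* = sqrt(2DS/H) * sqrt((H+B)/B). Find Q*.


sqrt(2DS/H) = 391.7282
sqrt((H+B)/B) = 1.3376
Q* = 391.7282 * 1.3376 = 523.9920

523.9920 units


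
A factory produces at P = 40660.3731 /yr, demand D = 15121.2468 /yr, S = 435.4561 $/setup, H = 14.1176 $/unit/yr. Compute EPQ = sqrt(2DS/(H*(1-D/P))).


1 - D/P = 1 - 0.3719 = 0.6281
H*(1-D/P) = 8.8674
2DS = 13169278.3173
EPQ = sqrt(1485136.6885) = 1218.6618

1218.6618 units


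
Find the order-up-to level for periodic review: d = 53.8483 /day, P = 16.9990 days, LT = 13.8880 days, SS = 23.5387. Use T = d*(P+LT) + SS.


P + LT = 30.8870
d*(P+LT) = 53.8483 * 30.8870 = 1663.2124
T = 1663.2124 + 23.5387 = 1686.7511

1686.7511 units


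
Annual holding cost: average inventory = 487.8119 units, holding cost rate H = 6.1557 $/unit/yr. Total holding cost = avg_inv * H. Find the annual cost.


Cost = 487.8119 * 6.1557 = 3002.8237

3002.8237 $/yr


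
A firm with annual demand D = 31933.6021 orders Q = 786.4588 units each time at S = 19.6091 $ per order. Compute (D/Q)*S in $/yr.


Number of orders = D/Q = 40.6043
Cost = 40.6043 * 19.6091 = 796.2136

796.2136 $/yr


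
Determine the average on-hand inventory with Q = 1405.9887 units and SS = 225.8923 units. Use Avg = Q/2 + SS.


Q/2 = 702.9944
Avg = 702.9944 + 225.8923 = 928.8867

928.8867 units


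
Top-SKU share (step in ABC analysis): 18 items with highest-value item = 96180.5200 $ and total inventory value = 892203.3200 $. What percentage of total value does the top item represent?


Top item = 96180.5200
Total = 892203.3200
Percentage = 96180.5200 / 892203.3200 * 100 = 10.7801

10.7801%


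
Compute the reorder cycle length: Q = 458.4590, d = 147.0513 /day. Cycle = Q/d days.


Cycle = 458.4590 / 147.0513 = 3.1177

3.1177 days


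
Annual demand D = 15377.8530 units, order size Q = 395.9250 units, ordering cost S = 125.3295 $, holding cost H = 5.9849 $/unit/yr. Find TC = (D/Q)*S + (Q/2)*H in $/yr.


Ordering cost = D*S/Q = 4867.8377
Holding cost = Q*H/2 = 1184.7858
TC = 4867.8377 + 1184.7858 = 6052.6234

6052.6234 $/yr


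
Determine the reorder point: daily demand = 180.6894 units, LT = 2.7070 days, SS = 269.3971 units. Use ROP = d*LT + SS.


d*LT = 180.6894 * 2.7070 = 489.1262
ROP = 489.1262 + 269.3971 = 758.5233

758.5233 units


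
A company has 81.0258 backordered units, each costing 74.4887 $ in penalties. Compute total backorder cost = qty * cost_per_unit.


Total = 81.0258 * 74.4887 = 6035.5065

6035.5065 $


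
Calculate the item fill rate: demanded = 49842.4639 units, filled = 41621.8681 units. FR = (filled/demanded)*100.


FR = 41621.8681 / 49842.4639 * 100 = 83.5068

83.5068%


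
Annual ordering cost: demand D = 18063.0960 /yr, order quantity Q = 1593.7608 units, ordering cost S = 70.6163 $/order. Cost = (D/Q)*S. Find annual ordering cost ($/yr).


Number of orders = D/Q = 11.3336
Cost = 11.3336 * 70.6163 = 800.3391

800.3391 $/yr


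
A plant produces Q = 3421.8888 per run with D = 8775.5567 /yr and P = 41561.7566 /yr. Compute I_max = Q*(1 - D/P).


D/P = 0.2111
1 - D/P = 0.7889
I_max = 3421.8888 * 0.7889 = 2699.3741

2699.3741 units


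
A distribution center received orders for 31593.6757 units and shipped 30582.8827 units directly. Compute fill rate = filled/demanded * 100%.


FR = 30582.8827 / 31593.6757 * 100 = 96.8006

96.8006%


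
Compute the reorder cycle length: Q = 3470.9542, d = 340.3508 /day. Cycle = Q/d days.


Cycle = 3470.9542 / 340.3508 = 10.1982

10.1982 days


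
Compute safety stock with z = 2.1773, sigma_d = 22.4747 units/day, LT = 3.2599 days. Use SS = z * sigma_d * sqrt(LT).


sqrt(LT) = sqrt(3.2599) = 1.8055
SS = 2.1773 * 22.4747 * 1.8055 = 88.3516

88.3516 units


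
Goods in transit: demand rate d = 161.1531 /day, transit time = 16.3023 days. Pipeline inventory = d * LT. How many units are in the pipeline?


Pipeline = 161.1531 * 16.3023 = 2627.1662

2627.1662 units


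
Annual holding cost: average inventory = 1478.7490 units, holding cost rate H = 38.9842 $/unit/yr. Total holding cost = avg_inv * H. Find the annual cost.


Cost = 1478.7490 * 38.9842 = 57647.8468

57647.8468 $/yr


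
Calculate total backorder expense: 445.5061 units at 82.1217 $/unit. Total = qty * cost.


Total = 445.5061 * 82.1217 = 36585.7183

36585.7183 $


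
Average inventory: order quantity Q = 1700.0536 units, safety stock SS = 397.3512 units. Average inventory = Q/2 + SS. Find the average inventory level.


Q/2 = 850.0268
Avg = 850.0268 + 397.3512 = 1247.3780

1247.3780 units


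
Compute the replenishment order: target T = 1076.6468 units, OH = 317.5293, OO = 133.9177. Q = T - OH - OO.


Inventory position = OH + OO = 317.5293 + 133.9177 = 451.4470
Q = 1076.6468 - 451.4470 = 625.1998

625.1998 units


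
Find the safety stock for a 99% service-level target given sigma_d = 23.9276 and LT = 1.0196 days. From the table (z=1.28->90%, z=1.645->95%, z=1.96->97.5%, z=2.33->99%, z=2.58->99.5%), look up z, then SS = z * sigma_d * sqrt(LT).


From the table, SL = 99% corresponds to z = 2.33
sqrt(LT) = sqrt(1.0196) = 1.0098
SS = 2.33 * 23.9276 * 1.0098 = 56.2950

56.2950 units


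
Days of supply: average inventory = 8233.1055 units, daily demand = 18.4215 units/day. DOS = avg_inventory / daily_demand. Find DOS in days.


DOS = 8233.1055 / 18.4215 = 446.9292

446.9292 days


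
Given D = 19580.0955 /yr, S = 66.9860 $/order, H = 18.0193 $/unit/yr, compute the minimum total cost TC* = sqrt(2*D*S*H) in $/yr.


2*D*S*H = 47267949.4398
TC* = sqrt(47267949.4398) = 6875.1690

6875.1690 $/yr


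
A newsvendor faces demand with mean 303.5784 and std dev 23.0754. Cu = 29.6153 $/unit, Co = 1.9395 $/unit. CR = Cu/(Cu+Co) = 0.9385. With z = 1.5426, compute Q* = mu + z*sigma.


CR = Cu/(Cu+Co) = 29.6153/(29.6153+1.9395) = 0.9385
z = 1.5426
Q* = 303.5784 + 1.5426 * 23.0754 = 339.1745

339.1745 units


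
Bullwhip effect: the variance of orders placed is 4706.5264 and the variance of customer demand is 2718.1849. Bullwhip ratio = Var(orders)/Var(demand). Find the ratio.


BW = 4706.5264 / 2718.1849 = 1.7315

1.7315


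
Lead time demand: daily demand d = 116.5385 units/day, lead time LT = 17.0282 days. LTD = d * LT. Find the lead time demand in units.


LTD = 116.5385 * 17.0282 = 1984.4409

1984.4409 units


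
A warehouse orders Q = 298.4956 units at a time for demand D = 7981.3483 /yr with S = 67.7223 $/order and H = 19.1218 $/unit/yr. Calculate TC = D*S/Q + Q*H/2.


Ordering cost = D*S/Q = 1810.7981
Holding cost = Q*H/2 = 2853.8866
TC = 1810.7981 + 2853.8866 = 4664.6847

4664.6847 $/yr


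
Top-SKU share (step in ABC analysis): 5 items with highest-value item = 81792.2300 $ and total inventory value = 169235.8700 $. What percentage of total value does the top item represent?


Top item = 81792.2300
Total = 169235.8700
Percentage = 81792.2300 / 169235.8700 * 100 = 48.3303

48.3303%


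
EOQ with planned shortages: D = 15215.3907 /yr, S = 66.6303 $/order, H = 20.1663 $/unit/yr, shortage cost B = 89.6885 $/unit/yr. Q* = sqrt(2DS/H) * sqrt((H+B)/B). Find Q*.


sqrt(2DS/H) = 317.0876
sqrt((H+B)/B) = 1.1067
Q* = 317.0876 * 1.1067 = 350.9300

350.9300 units


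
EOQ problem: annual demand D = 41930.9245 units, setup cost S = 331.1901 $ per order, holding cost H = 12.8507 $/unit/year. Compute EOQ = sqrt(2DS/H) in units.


2*D*S = 2 * 41930.9245 * 331.1901 = 27774214.1565
2*D*S/H = 2161299.7079
EOQ = sqrt(2161299.7079) = 1470.1359

1470.1359 units


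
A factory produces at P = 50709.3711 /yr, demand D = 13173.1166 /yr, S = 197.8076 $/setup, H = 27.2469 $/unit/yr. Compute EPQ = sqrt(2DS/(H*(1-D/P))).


1 - D/P = 1 - 0.2598 = 0.7402
H*(1-D/P) = 20.1688
2DS = 5211485.1583
EPQ = sqrt(258393.5668) = 508.3243

508.3243 units


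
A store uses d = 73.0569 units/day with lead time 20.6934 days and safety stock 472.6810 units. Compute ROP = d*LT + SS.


d*LT = 73.0569 * 20.6934 = 1511.7957
ROP = 1511.7957 + 472.6810 = 1984.4767

1984.4767 units


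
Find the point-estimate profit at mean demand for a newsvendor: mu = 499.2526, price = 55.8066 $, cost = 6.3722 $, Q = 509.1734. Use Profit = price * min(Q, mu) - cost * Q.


Sales at mu = min(509.1734, 499.2526) = 499.2526
Revenue = 55.8066 * 499.2526 = 27861.5901
Total cost = 6.3722 * 509.1734 = 3244.5547
Profit = 27861.5901 - 3244.5547 = 24617.0354

24617.0354 $


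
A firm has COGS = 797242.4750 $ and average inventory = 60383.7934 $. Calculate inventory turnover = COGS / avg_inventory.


Turnover = 797242.4750 / 60383.7934 = 13.2029

13.2029


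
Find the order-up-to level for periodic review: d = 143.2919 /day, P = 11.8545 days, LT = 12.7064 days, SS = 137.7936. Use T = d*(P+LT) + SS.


P + LT = 24.5609
d*(P+LT) = 143.2919 * 24.5609 = 3519.3780
T = 3519.3780 + 137.7936 = 3657.1716

3657.1716 units


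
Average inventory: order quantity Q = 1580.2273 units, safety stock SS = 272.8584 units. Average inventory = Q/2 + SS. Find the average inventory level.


Q/2 = 790.1137
Avg = 790.1137 + 272.8584 = 1062.9721

1062.9721 units


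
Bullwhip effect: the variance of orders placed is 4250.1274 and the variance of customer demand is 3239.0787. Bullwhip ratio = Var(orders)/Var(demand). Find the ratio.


BW = 4250.1274 / 3239.0787 = 1.3121

1.3121


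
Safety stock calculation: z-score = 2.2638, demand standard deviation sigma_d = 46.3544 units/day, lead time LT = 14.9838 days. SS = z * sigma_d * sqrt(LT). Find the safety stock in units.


sqrt(LT) = sqrt(14.9838) = 3.8709
SS = 2.2638 * 46.3544 * 3.8709 = 406.2001

406.2001 units


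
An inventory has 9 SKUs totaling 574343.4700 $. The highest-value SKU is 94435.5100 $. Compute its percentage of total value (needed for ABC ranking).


Top item = 94435.5100
Total = 574343.4700
Percentage = 94435.5100 / 574343.4700 * 100 = 16.4423

16.4423%


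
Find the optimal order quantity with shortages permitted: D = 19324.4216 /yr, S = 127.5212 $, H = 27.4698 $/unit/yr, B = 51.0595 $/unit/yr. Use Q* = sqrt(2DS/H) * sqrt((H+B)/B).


sqrt(2DS/H) = 423.5763
sqrt((H+B)/B) = 1.2402
Q* = 423.5763 * 1.2402 = 525.3023

525.3023 units


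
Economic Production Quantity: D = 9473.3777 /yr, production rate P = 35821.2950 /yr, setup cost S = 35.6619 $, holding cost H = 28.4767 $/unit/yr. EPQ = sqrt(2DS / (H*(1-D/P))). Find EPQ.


1 - D/P = 1 - 0.2645 = 0.7355
H*(1-D/P) = 20.9457
2DS = 675677.2964
EPQ = sqrt(32258.5362) = 179.6066

179.6066 units


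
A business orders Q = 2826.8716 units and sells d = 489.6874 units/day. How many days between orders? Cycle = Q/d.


Cycle = 2826.8716 / 489.6874 = 5.7728

5.7728 days


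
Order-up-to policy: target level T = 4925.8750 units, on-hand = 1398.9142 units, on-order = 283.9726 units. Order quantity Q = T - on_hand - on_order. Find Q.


Inventory position = OH + OO = 1398.9142 + 283.9726 = 1682.8868
Q = 4925.8750 - 1682.8868 = 3242.9882

3242.9882 units


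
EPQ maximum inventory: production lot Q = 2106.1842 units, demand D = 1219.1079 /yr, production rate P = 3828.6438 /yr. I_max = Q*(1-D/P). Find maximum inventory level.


D/P = 0.3184
1 - D/P = 0.6816
I_max = 2106.1842 * 0.6816 = 1435.5379

1435.5379 units


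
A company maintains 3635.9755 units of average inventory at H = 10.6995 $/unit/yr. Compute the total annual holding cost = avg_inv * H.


Cost = 3635.9755 * 10.6995 = 38903.1199

38903.1199 $/yr


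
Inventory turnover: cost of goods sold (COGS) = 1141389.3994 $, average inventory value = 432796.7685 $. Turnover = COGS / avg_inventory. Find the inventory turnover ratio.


Turnover = 1141389.3994 / 432796.7685 = 2.6372

2.6372


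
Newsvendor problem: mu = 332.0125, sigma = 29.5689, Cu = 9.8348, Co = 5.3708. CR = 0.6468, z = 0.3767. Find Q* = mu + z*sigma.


CR = Cu/(Cu+Co) = 9.8348/(9.8348+5.3708) = 0.6468
z = 0.3767
Q* = 332.0125 + 0.3767 * 29.5689 = 343.1511

343.1511 units


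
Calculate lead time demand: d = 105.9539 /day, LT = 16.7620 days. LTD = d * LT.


LTD = 105.9539 * 16.7620 = 1775.9993

1775.9993 units


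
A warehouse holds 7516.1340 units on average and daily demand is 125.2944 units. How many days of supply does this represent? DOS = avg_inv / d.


DOS = 7516.1340 / 125.2944 = 59.9878

59.9878 days


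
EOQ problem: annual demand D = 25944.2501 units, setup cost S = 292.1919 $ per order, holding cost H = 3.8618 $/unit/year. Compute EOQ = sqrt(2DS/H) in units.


2*D*S = 2 * 25944.2501 * 292.1919 = 15161399.4616
2*D*S/H = 3925992.9208
EOQ = sqrt(3925992.9208) = 1981.4119

1981.4119 units


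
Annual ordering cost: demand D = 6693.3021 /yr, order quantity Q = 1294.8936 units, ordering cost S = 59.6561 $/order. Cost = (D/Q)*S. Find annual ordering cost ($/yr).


Number of orders = D/Q = 5.1690
Cost = 5.1690 * 59.6561 = 308.3622

308.3622 $/yr


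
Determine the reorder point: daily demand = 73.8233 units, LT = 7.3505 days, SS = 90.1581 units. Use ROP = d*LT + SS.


d*LT = 73.8233 * 7.3505 = 542.6382
ROP = 542.6382 + 90.1581 = 632.7963

632.7963 units


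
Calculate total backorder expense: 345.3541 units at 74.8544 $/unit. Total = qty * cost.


Total = 345.3541 * 74.8544 = 25851.2739

25851.2739 $


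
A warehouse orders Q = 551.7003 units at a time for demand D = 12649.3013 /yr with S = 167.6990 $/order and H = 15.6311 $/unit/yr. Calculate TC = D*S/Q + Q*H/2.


Ordering cost = D*S/Q = 3844.9774
Holding cost = Q*H/2 = 4311.8413
TC = 3844.9774 + 4311.8413 = 8156.8187

8156.8187 $/yr


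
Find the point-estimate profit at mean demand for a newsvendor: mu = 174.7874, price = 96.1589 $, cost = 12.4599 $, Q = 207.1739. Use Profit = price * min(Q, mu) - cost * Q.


Sales at mu = min(207.1739, 174.7874) = 174.7874
Revenue = 96.1589 * 174.7874 = 16807.3641
Total cost = 12.4599 * 207.1739 = 2581.3661
Profit = 16807.3641 - 2581.3661 = 14225.9980

14225.9980 $


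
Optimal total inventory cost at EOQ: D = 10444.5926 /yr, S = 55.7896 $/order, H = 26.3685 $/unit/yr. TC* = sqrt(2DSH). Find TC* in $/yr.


2*D*S*H = 30729831.0896
TC* = sqrt(30729831.0896) = 5543.4494

5543.4494 $/yr


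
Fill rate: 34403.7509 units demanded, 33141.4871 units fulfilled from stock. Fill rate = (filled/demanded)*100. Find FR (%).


FR = 33141.4871 / 34403.7509 * 100 = 96.3310

96.3310%


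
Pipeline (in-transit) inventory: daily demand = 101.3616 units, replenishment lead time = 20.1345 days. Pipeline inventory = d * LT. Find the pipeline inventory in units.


Pipeline = 101.3616 * 20.1345 = 2040.8651

2040.8651 units


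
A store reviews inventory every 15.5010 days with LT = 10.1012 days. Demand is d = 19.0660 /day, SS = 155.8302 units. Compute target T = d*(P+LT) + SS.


P + LT = 25.6022
d*(P+LT) = 19.0660 * 25.6022 = 488.1315
T = 488.1315 + 155.8302 = 643.9617

643.9617 units


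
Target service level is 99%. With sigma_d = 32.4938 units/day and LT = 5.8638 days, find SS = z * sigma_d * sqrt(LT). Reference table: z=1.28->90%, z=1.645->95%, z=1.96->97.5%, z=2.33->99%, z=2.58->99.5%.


From the table, SL = 99% corresponds to z = 2.33
sqrt(LT) = sqrt(5.8638) = 2.4215
SS = 2.33 * 32.4938 * 2.4215 = 183.3353

183.3353 units


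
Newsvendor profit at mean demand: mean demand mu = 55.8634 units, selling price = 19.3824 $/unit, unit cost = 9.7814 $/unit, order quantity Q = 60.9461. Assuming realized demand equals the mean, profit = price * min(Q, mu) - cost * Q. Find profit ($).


Sales at mu = min(60.9461, 55.8634) = 55.8634
Revenue = 19.3824 * 55.8634 = 1082.7668
Total cost = 9.7814 * 60.9461 = 596.1382
Profit = 1082.7668 - 596.1382 = 486.6286

486.6286 $


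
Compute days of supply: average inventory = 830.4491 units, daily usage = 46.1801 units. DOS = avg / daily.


DOS = 830.4491 / 46.1801 = 17.9828

17.9828 days


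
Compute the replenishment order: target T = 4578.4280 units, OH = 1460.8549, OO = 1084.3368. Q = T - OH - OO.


Inventory position = OH + OO = 1460.8549 + 1084.3368 = 2545.1917
Q = 4578.4280 - 2545.1917 = 2033.2363

2033.2363 units


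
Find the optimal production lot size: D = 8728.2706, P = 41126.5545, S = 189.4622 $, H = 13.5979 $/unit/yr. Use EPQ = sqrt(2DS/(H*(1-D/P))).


1 - D/P = 1 - 0.2122 = 0.7878
H*(1-D/P) = 10.7120
2DS = 3307354.7001
EPQ = sqrt(308751.6240) = 555.6542

555.6542 units


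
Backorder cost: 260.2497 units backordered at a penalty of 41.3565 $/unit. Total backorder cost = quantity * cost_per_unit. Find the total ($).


Total = 260.2497 * 41.3565 = 10763.0167

10763.0167 $


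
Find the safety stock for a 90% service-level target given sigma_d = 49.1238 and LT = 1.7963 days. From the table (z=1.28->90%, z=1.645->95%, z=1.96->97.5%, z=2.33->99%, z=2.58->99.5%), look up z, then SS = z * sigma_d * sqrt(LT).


From the table, SL = 90% corresponds to z = 1.28
sqrt(LT) = sqrt(1.7963) = 1.3403
SS = 1.28 * 49.1238 * 1.3403 = 84.2736

84.2736 units


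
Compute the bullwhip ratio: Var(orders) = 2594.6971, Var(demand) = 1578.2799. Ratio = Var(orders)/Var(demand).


BW = 2594.6971 / 1578.2799 = 1.6440

1.6440


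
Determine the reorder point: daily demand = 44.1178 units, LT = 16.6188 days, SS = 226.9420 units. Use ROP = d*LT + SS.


d*LT = 44.1178 * 16.6188 = 733.1849
ROP = 733.1849 + 226.9420 = 960.1269

960.1269 units


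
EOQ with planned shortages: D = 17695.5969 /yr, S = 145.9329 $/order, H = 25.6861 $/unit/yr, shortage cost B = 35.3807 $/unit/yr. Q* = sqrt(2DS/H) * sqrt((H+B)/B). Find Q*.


sqrt(2DS/H) = 448.4098
sqrt((H+B)/B) = 1.3138
Q* = 448.4098 * 1.3138 = 589.1074

589.1074 units


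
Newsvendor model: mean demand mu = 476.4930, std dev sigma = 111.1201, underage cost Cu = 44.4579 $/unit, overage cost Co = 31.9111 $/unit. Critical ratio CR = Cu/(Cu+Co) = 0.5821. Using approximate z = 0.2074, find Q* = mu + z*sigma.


CR = Cu/(Cu+Co) = 44.4579/(44.4579+31.9111) = 0.5821
z = 0.2074
Q* = 476.4930 + 0.2074 * 111.1201 = 499.5393

499.5393 units


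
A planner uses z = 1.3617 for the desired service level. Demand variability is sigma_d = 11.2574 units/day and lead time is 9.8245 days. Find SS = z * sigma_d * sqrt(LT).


sqrt(LT) = sqrt(9.8245) = 3.1344
SS = 1.3617 * 11.2574 * 3.1344 = 48.0479

48.0479 units


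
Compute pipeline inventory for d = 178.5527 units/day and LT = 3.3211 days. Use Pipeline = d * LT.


Pipeline = 178.5527 * 3.3211 = 592.9914

592.9914 units


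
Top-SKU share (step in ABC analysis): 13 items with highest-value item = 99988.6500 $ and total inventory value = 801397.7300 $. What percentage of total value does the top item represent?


Top item = 99988.6500
Total = 801397.7300
Percentage = 99988.6500 / 801397.7300 * 100 = 12.4768

12.4768%


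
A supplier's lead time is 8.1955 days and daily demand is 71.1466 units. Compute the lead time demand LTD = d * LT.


LTD = 71.1466 * 8.1955 = 583.0820

583.0820 units


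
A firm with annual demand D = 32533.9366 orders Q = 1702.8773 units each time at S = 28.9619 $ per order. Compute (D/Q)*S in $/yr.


Number of orders = D/Q = 19.1053
Cost = 19.1053 * 28.9619 = 553.3250

553.3250 $/yr


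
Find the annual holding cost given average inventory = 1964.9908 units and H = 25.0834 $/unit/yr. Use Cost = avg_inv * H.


Cost = 1964.9908 * 25.0834 = 49288.6502

49288.6502 $/yr


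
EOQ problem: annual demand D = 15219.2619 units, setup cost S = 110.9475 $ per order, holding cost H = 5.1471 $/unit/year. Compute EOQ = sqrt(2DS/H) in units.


2*D*S = 2 * 15219.2619 * 110.9475 = 3377078.1193
2*D*S/H = 656112.7857
EOQ = sqrt(656112.7857) = 810.0079

810.0079 units


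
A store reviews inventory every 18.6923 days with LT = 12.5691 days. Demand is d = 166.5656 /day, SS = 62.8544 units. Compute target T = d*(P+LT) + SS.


P + LT = 31.2614
d*(P+LT) = 166.5656 * 31.2614 = 5207.0738
T = 5207.0738 + 62.8544 = 5269.9282

5269.9282 units


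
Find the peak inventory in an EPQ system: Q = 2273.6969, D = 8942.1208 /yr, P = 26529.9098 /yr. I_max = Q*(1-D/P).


D/P = 0.3371
1 - D/P = 0.6629
I_max = 2273.6969 * 0.6629 = 1507.3290

1507.3290 units


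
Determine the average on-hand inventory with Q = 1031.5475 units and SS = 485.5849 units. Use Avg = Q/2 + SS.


Q/2 = 515.7737
Avg = 515.7737 + 485.5849 = 1001.3586

1001.3586 units


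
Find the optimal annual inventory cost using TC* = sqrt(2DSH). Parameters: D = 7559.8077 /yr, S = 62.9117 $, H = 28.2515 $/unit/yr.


2*D*S*H = 26872846.8066
TC* = sqrt(26872846.8066) = 5183.9027

5183.9027 $/yr


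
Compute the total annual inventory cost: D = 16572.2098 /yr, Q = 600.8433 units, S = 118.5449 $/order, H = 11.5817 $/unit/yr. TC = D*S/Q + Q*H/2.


Ordering cost = D*S/Q = 3269.6561
Holding cost = Q*H/2 = 3479.3934
TC = 3269.6561 + 3479.3934 = 6749.0495

6749.0495 $/yr


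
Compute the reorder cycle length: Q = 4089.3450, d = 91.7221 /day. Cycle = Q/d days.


Cycle = 4089.3450 / 91.7221 = 44.5841

44.5841 days


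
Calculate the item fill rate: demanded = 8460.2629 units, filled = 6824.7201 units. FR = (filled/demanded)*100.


FR = 6824.7201 / 8460.2629 * 100 = 80.6679

80.6679%


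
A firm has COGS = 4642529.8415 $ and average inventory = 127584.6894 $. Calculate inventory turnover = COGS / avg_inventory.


Turnover = 4642529.8415 / 127584.6894 = 36.3878

36.3878


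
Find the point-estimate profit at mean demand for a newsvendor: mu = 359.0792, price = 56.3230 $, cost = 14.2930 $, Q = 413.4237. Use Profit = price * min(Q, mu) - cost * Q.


Sales at mu = min(413.4237, 359.0792) = 359.0792
Revenue = 56.3230 * 359.0792 = 20224.4178
Total cost = 14.2930 * 413.4237 = 5909.0649
Profit = 20224.4178 - 5909.0649 = 14315.3528

14315.3528 $


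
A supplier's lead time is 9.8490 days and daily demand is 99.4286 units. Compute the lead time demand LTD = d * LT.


LTD = 99.4286 * 9.8490 = 979.2723

979.2723 units


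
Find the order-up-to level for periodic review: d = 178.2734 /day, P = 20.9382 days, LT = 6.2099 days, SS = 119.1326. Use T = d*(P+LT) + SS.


P + LT = 27.1481
d*(P+LT) = 178.2734 * 27.1481 = 4839.7841
T = 4839.7841 + 119.1326 = 4958.9167

4958.9167 units


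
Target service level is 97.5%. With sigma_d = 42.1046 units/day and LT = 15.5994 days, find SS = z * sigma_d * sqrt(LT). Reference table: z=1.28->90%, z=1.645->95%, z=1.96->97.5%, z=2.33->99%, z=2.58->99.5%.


From the table, SL = 97.5% corresponds to z = 1.96
sqrt(LT) = sqrt(15.5994) = 3.9496
SS = 1.96 * 42.1046 * 3.9496 = 325.9414

325.9414 units


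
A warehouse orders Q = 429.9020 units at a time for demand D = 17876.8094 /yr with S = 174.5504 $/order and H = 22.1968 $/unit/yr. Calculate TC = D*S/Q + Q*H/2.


Ordering cost = D*S/Q = 7258.4083
Holding cost = Q*H/2 = 4771.2244
TC = 7258.4083 + 4771.2244 = 12029.6326

12029.6326 $/yr


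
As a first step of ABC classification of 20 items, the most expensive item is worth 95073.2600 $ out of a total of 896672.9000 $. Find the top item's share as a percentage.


Top item = 95073.2600
Total = 896672.9000
Percentage = 95073.2600 / 896672.9000 * 100 = 10.6029

10.6029%


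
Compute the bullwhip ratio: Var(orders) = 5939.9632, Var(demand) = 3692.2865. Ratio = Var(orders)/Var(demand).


BW = 5939.9632 / 3692.2865 = 1.6087

1.6087


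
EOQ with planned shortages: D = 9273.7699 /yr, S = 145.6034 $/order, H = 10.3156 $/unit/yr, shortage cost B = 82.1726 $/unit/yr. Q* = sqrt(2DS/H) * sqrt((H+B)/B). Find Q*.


sqrt(2DS/H) = 511.6602
sqrt((H+B)/B) = 1.0609
Q* = 511.6602 * 1.0609 = 542.8268

542.8268 units


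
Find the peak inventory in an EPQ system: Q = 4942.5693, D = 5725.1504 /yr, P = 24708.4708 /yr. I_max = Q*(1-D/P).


D/P = 0.2317
1 - D/P = 0.7683
I_max = 4942.5693 * 0.7683 = 3797.3364

3797.3364 units


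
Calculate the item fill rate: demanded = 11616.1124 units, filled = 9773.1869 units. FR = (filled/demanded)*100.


FR = 9773.1869 / 11616.1124 * 100 = 84.1347

84.1347%


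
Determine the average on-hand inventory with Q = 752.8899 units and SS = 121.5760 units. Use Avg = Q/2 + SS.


Q/2 = 376.4450
Avg = 376.4450 + 121.5760 = 498.0209

498.0209 units


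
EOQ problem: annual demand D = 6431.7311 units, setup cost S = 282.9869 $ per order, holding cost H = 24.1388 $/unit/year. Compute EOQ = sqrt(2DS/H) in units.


2*D*S = 2 * 6431.7311 * 282.9869 = 3640191.2912
2*D*S/H = 150802.4960
EOQ = sqrt(150802.4960) = 388.3330

388.3330 units


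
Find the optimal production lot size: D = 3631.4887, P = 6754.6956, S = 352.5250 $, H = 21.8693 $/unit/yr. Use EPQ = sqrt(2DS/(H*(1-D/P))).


1 - D/P = 1 - 0.5376 = 0.4624
H*(1-D/P) = 10.1118
2DS = 2560381.1079
EPQ = sqrt(253206.4467) = 503.1962

503.1962 units


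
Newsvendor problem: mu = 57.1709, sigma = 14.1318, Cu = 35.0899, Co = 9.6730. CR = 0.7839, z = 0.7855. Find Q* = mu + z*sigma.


CR = Cu/(Cu+Co) = 35.0899/(35.0899+9.6730) = 0.7839
z = 0.7855
Q* = 57.1709 + 0.7855 * 14.1318 = 68.2714

68.2714 units


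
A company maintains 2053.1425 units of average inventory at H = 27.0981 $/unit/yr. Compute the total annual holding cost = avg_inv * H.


Cost = 2053.1425 * 27.0981 = 55636.2608

55636.2608 $/yr


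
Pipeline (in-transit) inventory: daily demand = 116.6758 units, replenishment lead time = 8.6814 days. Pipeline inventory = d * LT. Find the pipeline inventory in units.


Pipeline = 116.6758 * 8.6814 = 1012.9093

1012.9093 units


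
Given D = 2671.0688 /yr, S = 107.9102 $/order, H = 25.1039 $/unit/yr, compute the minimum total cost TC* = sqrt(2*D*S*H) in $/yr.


2*D*S*H = 14471673.7722
TC* = sqrt(14471673.7722) = 3804.1653

3804.1653 $/yr


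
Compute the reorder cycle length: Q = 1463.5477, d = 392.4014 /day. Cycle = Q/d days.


Cycle = 1463.5477 / 392.4014 = 3.7297

3.7297 days


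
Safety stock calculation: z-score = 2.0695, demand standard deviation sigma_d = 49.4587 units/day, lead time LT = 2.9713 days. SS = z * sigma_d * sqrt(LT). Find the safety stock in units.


sqrt(LT) = sqrt(2.9713) = 1.7237
SS = 2.0695 * 49.4587 * 1.7237 = 176.4336

176.4336 units


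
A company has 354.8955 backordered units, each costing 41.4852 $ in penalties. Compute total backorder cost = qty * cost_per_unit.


Total = 354.8955 * 41.4852 = 14722.9108

14722.9108 $


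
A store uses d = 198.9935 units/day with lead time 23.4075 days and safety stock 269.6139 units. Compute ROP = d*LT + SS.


d*LT = 198.9935 * 23.4075 = 4657.9404
ROP = 4657.9404 + 269.6139 = 4927.5543

4927.5543 units


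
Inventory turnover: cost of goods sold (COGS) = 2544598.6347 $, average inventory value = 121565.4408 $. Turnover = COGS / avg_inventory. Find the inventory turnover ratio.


Turnover = 2544598.6347 / 121565.4408 = 20.9319

20.9319


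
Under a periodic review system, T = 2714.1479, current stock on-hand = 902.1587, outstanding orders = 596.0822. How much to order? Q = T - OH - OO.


Inventory position = OH + OO = 902.1587 + 596.0822 = 1498.2409
Q = 2714.1479 - 1498.2409 = 1215.9070

1215.9070 units


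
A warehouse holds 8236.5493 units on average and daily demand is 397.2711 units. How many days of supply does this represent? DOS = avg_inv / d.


DOS = 8236.5493 / 397.2711 = 20.7328

20.7328 days


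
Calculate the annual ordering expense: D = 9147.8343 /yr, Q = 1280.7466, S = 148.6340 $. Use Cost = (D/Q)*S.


Number of orders = D/Q = 7.1426
Cost = 7.1426 * 148.6340 = 1061.6301

1061.6301 $/yr


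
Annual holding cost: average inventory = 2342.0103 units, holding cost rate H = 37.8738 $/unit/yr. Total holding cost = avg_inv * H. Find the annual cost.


Cost = 2342.0103 * 37.8738 = 88700.8297

88700.8297 $/yr


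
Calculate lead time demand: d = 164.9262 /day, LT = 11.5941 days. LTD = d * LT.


LTD = 164.9262 * 11.5941 = 1912.1709

1912.1709 units


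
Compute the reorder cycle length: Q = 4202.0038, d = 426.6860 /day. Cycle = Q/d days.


Cycle = 4202.0038 / 426.6860 = 9.8480

9.8480 days


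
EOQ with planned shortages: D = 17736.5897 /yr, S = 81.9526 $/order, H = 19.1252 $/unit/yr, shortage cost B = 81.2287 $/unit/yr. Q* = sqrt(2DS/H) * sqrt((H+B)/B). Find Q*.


sqrt(2DS/H) = 389.8777
sqrt((H+B)/B) = 1.1115
Q* = 389.8777 * 1.1115 = 433.3520

433.3520 units


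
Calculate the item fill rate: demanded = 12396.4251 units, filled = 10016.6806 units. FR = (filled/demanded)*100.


FR = 10016.6806 / 12396.4251 * 100 = 80.8030

80.8030%


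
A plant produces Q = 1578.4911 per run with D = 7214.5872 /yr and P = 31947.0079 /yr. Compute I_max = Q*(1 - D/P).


D/P = 0.2258
1 - D/P = 0.7742
I_max = 1578.4911 * 0.7742 = 1222.0207

1222.0207 units


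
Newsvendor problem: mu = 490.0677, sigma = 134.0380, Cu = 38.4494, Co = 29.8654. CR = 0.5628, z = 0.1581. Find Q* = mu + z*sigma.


CR = Cu/(Cu+Co) = 38.4494/(38.4494+29.8654) = 0.5628
z = 0.1581
Q* = 490.0677 + 0.1581 * 134.0380 = 511.2591

511.2591 units


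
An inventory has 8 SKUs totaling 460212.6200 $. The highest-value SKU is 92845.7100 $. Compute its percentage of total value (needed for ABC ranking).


Top item = 92845.7100
Total = 460212.6200
Percentage = 92845.7100 / 460212.6200 * 100 = 20.1745

20.1745%


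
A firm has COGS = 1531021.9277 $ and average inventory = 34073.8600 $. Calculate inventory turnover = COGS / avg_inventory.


Turnover = 1531021.9277 / 34073.8600 = 44.9324

44.9324


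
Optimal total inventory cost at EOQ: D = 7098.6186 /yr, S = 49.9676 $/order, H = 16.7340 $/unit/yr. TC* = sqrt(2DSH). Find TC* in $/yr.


2*D*S*H = 11871130.8845
TC* = sqrt(11871130.8845) = 3445.4508

3445.4508 $/yr


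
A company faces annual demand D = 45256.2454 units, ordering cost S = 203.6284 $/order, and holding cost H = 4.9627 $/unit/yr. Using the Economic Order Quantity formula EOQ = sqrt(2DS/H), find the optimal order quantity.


2*D*S = 2 * 45256.2454 * 203.6284 = 18430913.6816
2*D*S/H = 3713888.3434
EOQ = sqrt(3713888.3434) = 1927.1451

1927.1451 units


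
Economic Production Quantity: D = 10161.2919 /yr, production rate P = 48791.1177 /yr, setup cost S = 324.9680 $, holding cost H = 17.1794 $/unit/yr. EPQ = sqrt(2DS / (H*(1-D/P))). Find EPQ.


1 - D/P = 1 - 0.2083 = 0.7917
H*(1-D/P) = 13.6016
2DS = 6604189.4123
EPQ = sqrt(485545.0669) = 696.8106

696.8106 units


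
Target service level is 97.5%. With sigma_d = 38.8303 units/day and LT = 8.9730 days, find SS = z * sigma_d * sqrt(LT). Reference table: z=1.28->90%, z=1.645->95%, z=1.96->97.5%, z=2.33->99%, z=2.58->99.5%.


From the table, SL = 97.5% corresponds to z = 1.96
sqrt(LT) = sqrt(8.9730) = 2.9955
SS = 1.96 * 38.8303 * 2.9955 = 227.9794

227.9794 units


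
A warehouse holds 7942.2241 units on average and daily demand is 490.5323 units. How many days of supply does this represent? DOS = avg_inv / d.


DOS = 7942.2241 / 490.5323 = 16.1910

16.1910 days


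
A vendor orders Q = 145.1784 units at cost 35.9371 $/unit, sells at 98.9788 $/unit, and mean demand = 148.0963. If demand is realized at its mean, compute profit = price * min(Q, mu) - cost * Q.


Sales at mu = min(145.1784, 148.0963) = 145.1784
Revenue = 98.9788 * 145.1784 = 14369.5838
Total cost = 35.9371 * 145.1784 = 5217.2907
Profit = 14369.5838 - 5217.2907 = 9152.2931

9152.2931 $


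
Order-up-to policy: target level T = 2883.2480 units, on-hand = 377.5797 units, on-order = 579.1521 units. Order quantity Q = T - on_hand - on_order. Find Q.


Inventory position = OH + OO = 377.5797 + 579.1521 = 956.7318
Q = 2883.2480 - 956.7318 = 1926.5162

1926.5162 units


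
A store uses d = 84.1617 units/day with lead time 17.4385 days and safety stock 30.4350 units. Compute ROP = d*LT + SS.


d*LT = 84.1617 * 17.4385 = 1467.6538
ROP = 1467.6538 + 30.4350 = 1498.0888

1498.0888 units


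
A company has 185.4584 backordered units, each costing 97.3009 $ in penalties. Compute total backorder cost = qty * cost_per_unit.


Total = 185.4584 * 97.3009 = 18045.2692

18045.2692 $
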